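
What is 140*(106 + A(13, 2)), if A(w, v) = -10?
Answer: 13440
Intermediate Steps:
140*(106 + A(13, 2)) = 140*(106 - 10) = 140*96 = 13440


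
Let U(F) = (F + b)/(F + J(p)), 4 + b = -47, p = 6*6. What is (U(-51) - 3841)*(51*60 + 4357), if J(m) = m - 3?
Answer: -85340002/3 ≈ -2.8447e+7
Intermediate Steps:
p = 36
J(m) = -3 + m
b = -51 (b = -4 - 47 = -51)
U(F) = (-51 + F)/(33 + F) (U(F) = (F - 51)/(F + (-3 + 36)) = (-51 + F)/(F + 33) = (-51 + F)/(33 + F))
(U(-51) - 3841)*(51*60 + 4357) = ((-51 - 51)/(33 - 51) - 3841)*(51*60 + 4357) = (-102/(-18) - 3841)*(3060 + 4357) = (-1/18*(-102) - 3841)*7417 = (17/3 - 3841)*7417 = -11506/3*7417 = -85340002/3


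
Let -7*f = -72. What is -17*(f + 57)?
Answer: -8007/7 ≈ -1143.9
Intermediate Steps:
f = 72/7 (f = -1/7*(-72) = 72/7 ≈ 10.286)
-17*(f + 57) = -17*(72/7 + 57) = -17*471/7 = -8007/7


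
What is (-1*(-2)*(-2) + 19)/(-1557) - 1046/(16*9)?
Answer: -90599/12456 ≈ -7.2735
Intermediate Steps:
(-1*(-2)*(-2) + 19)/(-1557) - 1046/(16*9) = (2*(-2) + 19)*(-1/1557) - 1046/144 = (-4 + 19)*(-1/1557) - 1046*1/144 = 15*(-1/1557) - 523/72 = -5/519 - 523/72 = -90599/12456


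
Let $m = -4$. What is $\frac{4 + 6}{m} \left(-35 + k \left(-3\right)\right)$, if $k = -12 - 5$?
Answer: $-40$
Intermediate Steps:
$k = -17$
$\frac{4 + 6}{m} \left(-35 + k \left(-3\right)\right) = \frac{4 + 6}{-4} \left(-35 - -51\right) = 10 \left(- \frac{1}{4}\right) \left(-35 + 51\right) = \left(- \frac{5}{2}\right) 16 = -40$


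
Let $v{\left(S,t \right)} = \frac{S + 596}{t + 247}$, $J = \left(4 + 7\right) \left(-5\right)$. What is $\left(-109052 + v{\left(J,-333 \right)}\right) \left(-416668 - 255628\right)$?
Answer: $\frac{3152736461924}{43} \approx 7.3319 \cdot 10^{10}$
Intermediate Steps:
$J = -55$ ($J = 11 \left(-5\right) = -55$)
$v{\left(S,t \right)} = \frac{596 + S}{247 + t}$
$\left(-109052 + v{\left(J,-333 \right)}\right) \left(-416668 - 255628\right) = \left(-109052 + \frac{596 - 55}{247 - 333}\right) \left(-416668 - 255628\right) = \left(-109052 + \frac{1}{-86} \cdot 541\right) \left(-672296\right) = \left(-109052 - \frac{541}{86}\right) \left(-672296\right) = \left(- \frac{9379013}{86}\right) \left(-672296\right) = \frac{3152736461924}{43}$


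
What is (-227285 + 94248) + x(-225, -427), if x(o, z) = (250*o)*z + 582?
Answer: 23886295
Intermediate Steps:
x(o, z) = 582 + 250*o*z (x(o, z) = 250*o*z + 582 = 582 + 250*o*z)
(-227285 + 94248) + x(-225, -427) = (-227285 + 94248) + (582 + 250*(-225)*(-427)) = -133037 + (582 + 24018750) = -133037 + 24019332 = 23886295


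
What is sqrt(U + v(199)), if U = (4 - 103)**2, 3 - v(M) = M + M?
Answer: sqrt(9406) ≈ 96.984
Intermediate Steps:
v(M) = 3 - 2*M (v(M) = 3 - (M + M) = 3 - 2*M)
U = 9801 (U = (-99)**2 = 9801)
sqrt(U + v(199)) = sqrt(9801 + (3 - 2*199)) = sqrt(9801 + (3 - 398)) = sqrt(9801 - 395) = sqrt(9406)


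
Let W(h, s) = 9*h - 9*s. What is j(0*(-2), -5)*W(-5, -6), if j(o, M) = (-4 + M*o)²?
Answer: 144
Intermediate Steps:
W(h, s) = -9*s + 9*h
j(0*(-2), -5)*W(-5, -6) = (-4 - 0*(-2))²*(-9*(-6) + 9*(-5)) = (-4 - 5*0)²*(54 - 45) = (-4 + 0)²*9 = (-4)²*9 = 16*9 = 144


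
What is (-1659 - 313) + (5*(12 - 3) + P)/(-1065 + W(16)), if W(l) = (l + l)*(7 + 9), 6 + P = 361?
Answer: -1090916/553 ≈ -1972.7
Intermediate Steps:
P = 355 (P = -6 + 361 = 355)
W(l) = 32*l (W(l) = (2*l)*16 = 32*l)
(-1659 - 313) + (5*(12 - 3) + P)/(-1065 + W(16)) = (-1659 - 313) + (5*(12 - 3) + 355)/(-1065 + 32*16) = -1972 + (5*9 + 355)/(-1065 + 512) = -1972 + (45 + 355)/(-553) = -1972 + 400*(-1/553) = -1972 - 400/553 = -1090916/553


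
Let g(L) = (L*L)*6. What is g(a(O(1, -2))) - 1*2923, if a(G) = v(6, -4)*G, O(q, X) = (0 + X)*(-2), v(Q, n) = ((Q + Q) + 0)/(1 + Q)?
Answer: -129403/49 ≈ -2640.9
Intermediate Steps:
v(Q, n) = 2*Q/(1 + Q) (v(Q, n) = (2*Q + 0)/(1 + Q) = (2*Q)/(1 + Q) = 2*Q/(1 + Q))
O(q, X) = -2*X (O(q, X) = X*(-2) = -2*X)
a(G) = 12*G/7 (a(G) = (2*6/(1 + 6))*G = (2*6/7)*G = (2*6*(⅐))*G = 12*G/7)
g(L) = 6*L² (g(L) = L²*6 = 6*L²)
g(a(O(1, -2))) - 1*2923 = 6*(12*(-2*(-2))/7)² - 1*2923 = 6*((12/7)*4)² - 2923 = 6*(48/7)² - 2923 = 6*(2304/49) - 2923 = 13824/49 - 2923 = -129403/49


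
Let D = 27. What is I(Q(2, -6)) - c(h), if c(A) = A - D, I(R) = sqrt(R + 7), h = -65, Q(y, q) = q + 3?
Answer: 94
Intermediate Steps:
Q(y, q) = 3 + q
I(R) = sqrt(7 + R)
c(A) = -27 + A (c(A) = A - 1*27 = A - 27 = -27 + A)
I(Q(2, -6)) - c(h) = sqrt(7 + (3 - 6)) - (-27 - 65) = sqrt(7 - 3) - 1*(-92) = sqrt(4) + 92 = 2 + 92 = 94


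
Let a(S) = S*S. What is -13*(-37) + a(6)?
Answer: 517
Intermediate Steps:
a(S) = S²
-13*(-37) + a(6) = -13*(-37) + 6² = 481 + 36 = 517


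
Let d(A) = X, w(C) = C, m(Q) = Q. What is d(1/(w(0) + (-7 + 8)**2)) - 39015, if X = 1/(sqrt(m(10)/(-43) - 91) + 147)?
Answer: (-39015*sqrt(3923) + 5735204*I*sqrt(43))/(sqrt(3923) - 147*I*sqrt(43)) ≈ -39015.0 - 0.0004406*I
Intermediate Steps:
X = 1/(147 + I*sqrt(168689)/43) (X = 1/(sqrt(10/(-43) - 91) + 147) = 1/(sqrt(10*(-1/43) - 91) + 147) = 1/(sqrt(-10/43 - 91) + 147) = 1/(sqrt(-3923/43) + 147) = 1/(I*sqrt(168689)/43 + 147) = 1/(147 + I*sqrt(168689)/43) ≈ 0.0067741 - 0.00044016*I)
d(A) = sqrt(43)/(147*sqrt(43) + I*sqrt(3923))
d(1/(w(0) + (-7 + 8)**2)) - 39015 = sqrt(43)/(147*sqrt(43) + I*sqrt(3923)) - 39015 = -39015 + sqrt(43)/(147*sqrt(43) + I*sqrt(3923))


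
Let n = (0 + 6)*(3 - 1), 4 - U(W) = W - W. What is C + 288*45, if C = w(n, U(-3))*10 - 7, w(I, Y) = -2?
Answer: 12933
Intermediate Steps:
U(W) = 4 (U(W) = 4 - (W - W) = 4 - 1*0 = 4 + 0 = 4)
n = 12 (n = 6*2 = 12)
C = -27 (C = -2*10 - 7 = -20 - 7 = -27)
C + 288*45 = -27 + 288*45 = -27 + 12960 = 12933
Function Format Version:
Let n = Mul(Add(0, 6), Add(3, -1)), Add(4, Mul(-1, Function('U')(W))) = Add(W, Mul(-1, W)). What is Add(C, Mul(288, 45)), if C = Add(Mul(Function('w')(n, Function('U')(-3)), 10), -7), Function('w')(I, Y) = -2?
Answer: 12933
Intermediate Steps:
Function('U')(W) = 4 (Function('U')(W) = Add(4, Mul(-1, Add(W, Mul(-1, W)))) = Add(4, Mul(-1, 0)) = Add(4, 0) = 4)
n = 12 (n = Mul(6, 2) = 12)
C = -27 (C = Add(Mul(-2, 10), -7) = Add(-20, -7) = -27)
Add(C, Mul(288, 45)) = Add(-27, Mul(288, 45)) = Add(-27, 12960) = 12933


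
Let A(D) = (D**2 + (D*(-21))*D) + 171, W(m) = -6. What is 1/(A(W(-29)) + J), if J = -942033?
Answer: -1/942582 ≈ -1.0609e-6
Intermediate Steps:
A(D) = 171 - 20*D**2 (A(D) = (D**2 + (-21*D)*D) + 171 = (D**2 - 21*D**2) + 171 = -20*D**2 + 171 = 171 - 20*D**2)
1/(A(W(-29)) + J) = 1/((171 - 20*(-6)**2) - 942033) = 1/((171 - 20*36) - 942033) = 1/((171 - 720) - 942033) = 1/(-549 - 942033) = 1/(-942582) = -1/942582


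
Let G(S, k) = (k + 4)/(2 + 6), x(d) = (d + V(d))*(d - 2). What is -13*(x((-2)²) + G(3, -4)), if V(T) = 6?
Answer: -260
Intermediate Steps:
x(d) = (-2 + d)*(6 + d) (x(d) = (d + 6)*(d - 2) = (6 + d)*(-2 + d) = (-2 + d)*(6 + d))
G(S, k) = ½ + k/8 (G(S, k) = (4 + k)/8 = (4 + k)*(⅛) = ½ + k/8)
-13*(x((-2)²) + G(3, -4)) = -13*((-12 + ((-2)²)² + 4*(-2)²) + (½ + (⅛)*(-4))) = -13*((-12 + 4² + 4*4) + (½ - ½)) = -13*((-12 + 16 + 16) + 0) = -13*(20 + 0) = -13*20 = -260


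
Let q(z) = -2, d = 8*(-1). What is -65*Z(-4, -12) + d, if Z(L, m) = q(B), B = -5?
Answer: 122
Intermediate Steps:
d = -8
Z(L, m) = -2
-65*Z(-4, -12) + d = -65*(-2) - 8 = 130 - 8 = 122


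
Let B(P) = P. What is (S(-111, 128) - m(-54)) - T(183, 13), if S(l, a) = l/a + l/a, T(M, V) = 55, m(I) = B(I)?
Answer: -175/64 ≈ -2.7344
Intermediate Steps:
m(I) = I
S(l, a) = 2*l/a
(S(-111, 128) - m(-54)) - T(183, 13) = (2*(-111)/128 - 1*(-54)) - 1*55 = (2*(-111)*(1/128) + 54) - 55 = (-111/64 + 54) - 55 = 3345/64 - 55 = -175/64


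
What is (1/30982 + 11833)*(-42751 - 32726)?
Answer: -27670623498339/30982 ≈ -8.9312e+8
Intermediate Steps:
(1/30982 + 11833)*(-42751 - 32726) = (1/30982 + 11833)*(-75477) = (366610007/30982)*(-75477) = -27670623498339/30982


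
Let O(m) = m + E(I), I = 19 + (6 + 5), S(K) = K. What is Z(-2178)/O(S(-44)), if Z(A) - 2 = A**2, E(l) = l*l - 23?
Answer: 4743686/833 ≈ 5694.7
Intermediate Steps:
I = 30 (I = 19 + 11 = 30)
E(l) = -23 + l**2 (E(l) = l**2 - 23 = -23 + l**2)
Z(A) = 2 + A**2
O(m) = 877 + m (O(m) = m + (-23 + 30**2) = m + (-23 + 900) = m + 877 = 877 + m)
Z(-2178)/O(S(-44)) = (2 + (-2178)**2)/(877 - 44) = (2 + 4743684)/833 = 4743686*(1/833) = 4743686/833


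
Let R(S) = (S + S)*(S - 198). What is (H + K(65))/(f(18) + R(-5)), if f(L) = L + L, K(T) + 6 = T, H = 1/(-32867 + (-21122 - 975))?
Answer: 3242875/113555624 ≈ 0.028558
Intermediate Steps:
H = -1/54964 (H = 1/(-32867 - 22097) = 1/(-54964) = -1/54964 ≈ -1.8194e-5)
R(S) = 2*S*(-198 + S) (R(S) = (2*S)*(-198 + S) = 2*S*(-198 + S))
K(T) = -6 + T
f(L) = 2*L
(H + K(65))/(f(18) + R(-5)) = (-1/54964 + (-6 + 65))/(2*18 + 2*(-5)*(-198 - 5)) = (-1/54964 + 59)/(36 + 2*(-5)*(-203)) = 3242875/(54964*(36 + 2030)) = (3242875/54964)/2066 = (3242875/54964)*(1/2066) = 3242875/113555624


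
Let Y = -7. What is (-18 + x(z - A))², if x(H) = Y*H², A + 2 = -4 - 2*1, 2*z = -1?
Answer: 2712609/16 ≈ 1.6954e+5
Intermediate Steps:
z = -½ (z = (½)*(-1) = -½ ≈ -0.50000)
A = -8 (A = -2 + (-4 - 2*1) = -2 + (-4 - 2) = -2 - 6 = -8)
x(H) = -7*H²
(-18 + x(z - A))² = (-18 - 7*(-½ - 1*(-8))²)² = (-18 - 7*(-½ + 8)²)² = (-18 - 7*(15/2)²)² = (-18 - 7*225/4)² = (-18 - 1575/4)² = (-1647/4)² = 2712609/16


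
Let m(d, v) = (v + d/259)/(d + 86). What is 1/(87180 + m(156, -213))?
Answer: 5698/496746639 ≈ 1.1471e-5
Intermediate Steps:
m(d, v) = (v + d/259)/(86 + d) (m(d, v) = (v + d*(1/259))/(86 + d) = (v + d/259)/(86 + d))
1/(87180 + m(156, -213)) = 1/(87180 + (-213 + (1/259)*156)/(86 + 156)) = 1/(87180 + (-213 + 156/259)/242) = 1/(87180 + (1/242)*(-55011/259)) = 1/(87180 - 5001/5698) = 1/(496746639/5698) = 5698/496746639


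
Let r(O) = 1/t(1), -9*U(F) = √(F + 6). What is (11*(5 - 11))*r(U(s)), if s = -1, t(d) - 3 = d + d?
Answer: -66/5 ≈ -13.200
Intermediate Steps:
t(d) = 3 + 2*d (t(d) = 3 + (d + d) = 3 + 2*d)
U(F) = -√(6 + F)/9 (U(F) = -√(F + 6)/9 = -√(6 + F)/9)
r(O) = ⅕ (r(O) = 1/(3 + 2*1) = 1/(3 + 2) = 1/5 = ⅕)
(11*(5 - 11))*r(U(s)) = (11*(5 - 11))*(⅕) = (11*(-6))*(⅕) = -66*⅕ = -66/5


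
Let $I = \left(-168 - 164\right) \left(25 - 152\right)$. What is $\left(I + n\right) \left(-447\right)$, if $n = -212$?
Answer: $-18752544$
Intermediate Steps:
$I = 42164$ ($I = \left(-332\right) \left(-127\right) = 42164$)
$\left(I + n\right) \left(-447\right) = \left(42164 - 212\right) \left(-447\right) = 41952 \left(-447\right) = -18752544$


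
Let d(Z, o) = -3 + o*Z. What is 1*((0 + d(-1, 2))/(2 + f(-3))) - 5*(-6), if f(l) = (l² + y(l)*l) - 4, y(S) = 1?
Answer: 115/4 ≈ 28.750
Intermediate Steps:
f(l) = -4 + l + l² (f(l) = (l² + 1*l) - 4 = (l² + l) - 4 = (l + l²) - 4 = -4 + l + l²)
d(Z, o) = -3 + Z*o
1*((0 + d(-1, 2))/(2 + f(-3))) - 5*(-6) = 1*((0 + (-3 - 1*2))/(2 + (-4 - 3 + (-3)²))) - 5*(-6) = 1*((0 + (-3 - 2))/(2 + (-4 - 3 + 9))) + 30 = 1*((0 - 5)/(2 + 2)) + 30 = 1*(-5/4) + 30 = -5/4 + 30 = 115/4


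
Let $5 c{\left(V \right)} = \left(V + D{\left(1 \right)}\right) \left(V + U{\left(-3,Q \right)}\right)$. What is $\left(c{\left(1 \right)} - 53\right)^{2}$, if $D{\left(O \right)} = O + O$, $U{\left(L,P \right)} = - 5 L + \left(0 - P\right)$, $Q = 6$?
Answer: $2209$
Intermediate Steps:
$U{\left(L,P \right)} = - P - 5 L$ ($U{\left(L,P \right)} = - 5 L - P = - P - 5 L$)
$D{\left(O \right)} = 2 O$
$c{\left(V \right)} = \frac{\left(2 + V\right) \left(9 + V\right)}{5}$ ($c{\left(V \right)} = \frac{\left(V + 2 \cdot 1\right) \left(V - -9\right)}{5} = \frac{\left(V + 2\right) \left(V + \left(-6 + 15\right)\right)}{5} = \frac{\left(2 + V\right) \left(V + 9\right)}{5} = \frac{\left(2 + V\right) \left(9 + V\right)}{5}$)
$\left(c{\left(1 \right)} - 53\right)^{2} = \left(\left(\frac{18}{5} + \frac{1^{2}}{5} + \frac{11}{5} \cdot 1\right) - 53\right)^{2} = \left(\left(\frac{18}{5} + \frac{1}{5} \cdot 1 + \frac{11}{5}\right) - 53\right)^{2} = \left(\left(\frac{18}{5} + \frac{1}{5} + \frac{11}{5}\right) - 53\right)^{2} = \left(6 - 53\right)^{2} = \left(-47\right)^{2} = 2209$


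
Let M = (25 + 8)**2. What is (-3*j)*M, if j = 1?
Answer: -3267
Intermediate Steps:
M = 1089 (M = 33**2 = 1089)
(-3*j)*M = -3*1*1089 = -3*1089 = -3267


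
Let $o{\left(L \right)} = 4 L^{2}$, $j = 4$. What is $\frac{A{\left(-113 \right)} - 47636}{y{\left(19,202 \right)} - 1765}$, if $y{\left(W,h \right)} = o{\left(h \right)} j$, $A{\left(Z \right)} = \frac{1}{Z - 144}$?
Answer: $- \frac{12242453}{167332443} \approx -0.073162$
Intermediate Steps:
$A{\left(Z \right)} = \frac{1}{-144 + Z}$
$y{\left(W,h \right)} = 16 h^{2}$ ($y{\left(W,h \right)} = 4 h^{2} \cdot 4 = 16 h^{2}$)
$\frac{A{\left(-113 \right)} - 47636}{y{\left(19,202 \right)} - 1765} = \frac{\frac{1}{-144 - 113} - 47636}{16 \cdot 202^{2} - 1765} = \frac{\frac{1}{-257} - 47636}{16 \cdot 40804 - 1765} = \frac{- \frac{1}{257} - 47636}{652864 - 1765} = - \frac{12242453}{257 \cdot 651099} = \left(- \frac{12242453}{257}\right) \frac{1}{651099} = - \frac{12242453}{167332443}$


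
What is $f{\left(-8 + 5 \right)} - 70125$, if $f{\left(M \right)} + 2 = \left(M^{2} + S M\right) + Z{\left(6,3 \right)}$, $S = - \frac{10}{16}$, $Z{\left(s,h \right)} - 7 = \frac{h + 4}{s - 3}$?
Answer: $- \frac{1682563}{24} \approx -70107.0$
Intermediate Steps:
$Z{\left(s,h \right)} = 7 + \frac{4 + h}{-3 + s}$ ($Z{\left(s,h \right)} = 7 + \frac{h + 4}{s - 3} = 7 + \frac{4 + h}{-3 + s}$)
$S = - \frac{5}{8}$ ($S = \left(-10\right) \frac{1}{16} = - \frac{5}{8} \approx -0.625$)
$f{\left(M \right)} = \frac{22}{3} + M^{2} - \frac{5 M}{8}$ ($f{\left(M \right)} = -2 + \left(\left(M^{2} - \frac{5 M}{8}\right) + \frac{-17 + 3 + 7 \cdot 6}{-3 + 6}\right) = -2 + \left(\left(M^{2} - \frac{5 M}{8}\right) + \frac{-17 + 3 + 42}{3}\right) = -2 + \left(\left(M^{2} - \frac{5 M}{8}\right) + \frac{1}{3} \cdot 28\right) = -2 + \left(\left(M^{2} - \frac{5 M}{8}\right) + \frac{28}{3}\right) = -2 + \left(\frac{28}{3} + M^{2} - \frac{5 M}{8}\right) = \frac{22}{3} + M^{2} - \frac{5 M}{8}$)
$f{\left(-8 + 5 \right)} - 70125 = \left(\frac{22}{3} + \left(-8 + 5\right)^{2} - \frac{5 \left(-8 + 5\right)}{8}\right) - 70125 = \left(\frac{22}{3} + \left(-3\right)^{2} - - \frac{15}{8}\right) - 70125 = \left(\frac{22}{3} + 9 + \frac{15}{8}\right) - 70125 = \frac{437}{24} - 70125 = - \frac{1682563}{24}$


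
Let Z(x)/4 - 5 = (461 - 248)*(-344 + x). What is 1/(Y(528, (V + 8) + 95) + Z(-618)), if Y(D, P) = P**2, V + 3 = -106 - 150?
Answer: -1/795268 ≈ -1.2574e-6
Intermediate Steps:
V = -259 (V = -3 + (-106 - 150) = -3 - 256 = -259)
Z(x) = -293068 + 852*x (Z(x) = 20 + 4*((461 - 248)*(-344 + x)) = 20 + 4*(213*(-344 + x)) = 20 + 4*(-73272 + 213*x) = 20 + (-293088 + 852*x) = -293068 + 852*x)
1/(Y(528, (V + 8) + 95) + Z(-618)) = 1/(((-259 + 8) + 95)**2 + (-293068 + 852*(-618))) = 1/((-251 + 95)**2 + (-293068 - 526536)) = 1/((-156)**2 - 819604) = 1/(24336 - 819604) = 1/(-795268) = -1/795268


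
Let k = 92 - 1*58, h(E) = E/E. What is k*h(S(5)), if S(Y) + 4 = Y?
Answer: 34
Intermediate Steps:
S(Y) = -4 + Y
h(E) = 1
k = 34 (k = 92 - 58 = 34)
k*h(S(5)) = 34*1 = 34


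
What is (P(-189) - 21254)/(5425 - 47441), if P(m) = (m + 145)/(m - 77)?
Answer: 353345/698516 ≈ 0.50585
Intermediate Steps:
P(m) = (145 + m)/(-77 + m)
(P(-189) - 21254)/(5425 - 47441) = ((145 - 189)/(-77 - 189) - 21254)/(5425 - 47441) = (-44/(-266) - 21254)/(-42016) = (-1/266*(-44) - 21254)*(-1/42016) = (22/133 - 21254)*(-1/42016) = -2826760/133*(-1/42016) = 353345/698516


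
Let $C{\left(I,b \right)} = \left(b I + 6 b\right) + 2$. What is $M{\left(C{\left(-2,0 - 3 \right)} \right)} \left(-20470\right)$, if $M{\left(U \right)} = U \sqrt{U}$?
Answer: $204700 i \sqrt{10} \approx 6.4732 \cdot 10^{5} i$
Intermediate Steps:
$C{\left(I,b \right)} = 2 + 6 b + I b$ ($C{\left(I,b \right)} = \left(I b + 6 b\right) + 2 = \left(6 b + I b\right) + 2 = 2 + 6 b + I b$)
$M{\left(U \right)} = U^{\frac{3}{2}}$
$M{\left(C{\left(-2,0 - 3 \right)} \right)} \left(-20470\right) = \left(2 + 6 \left(0 - 3\right) - 2 \left(0 - 3\right)\right)^{\frac{3}{2}} \left(-20470\right) = \left(2 + 6 \left(-3\right) - -6\right)^{\frac{3}{2}} \left(-20470\right) = \left(2 - 18 + 6\right)^{\frac{3}{2}} \left(-20470\right) = \left(-10\right)^{\frac{3}{2}} \left(-20470\right) = - 10 i \sqrt{10} \left(-20470\right) = 204700 i \sqrt{10}$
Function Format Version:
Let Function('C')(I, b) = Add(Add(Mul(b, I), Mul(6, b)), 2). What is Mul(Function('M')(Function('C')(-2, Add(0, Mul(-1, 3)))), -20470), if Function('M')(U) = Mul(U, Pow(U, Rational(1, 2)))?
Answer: Mul(204700, I, Pow(10, Rational(1, 2))) ≈ Mul(6.4732e+5, I)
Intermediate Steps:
Function('C')(I, b) = Add(2, Mul(6, b), Mul(I, b)) (Function('C')(I, b) = Add(Add(Mul(I, b), Mul(6, b)), 2) = Add(Add(Mul(6, b), Mul(I, b)), 2) = Add(2, Mul(6, b), Mul(I, b)))
Function('M')(U) = Pow(U, Rational(3, 2))
Mul(Function('M')(Function('C')(-2, Add(0, Mul(-1, 3)))), -20470) = Mul(Pow(Add(2, Mul(6, Add(0, Mul(-1, 3))), Mul(-2, Add(0, Mul(-1, 3)))), Rational(3, 2)), -20470) = Mul(Pow(Add(2, Mul(6, Add(0, -3)), Mul(-2, Add(0, -3))), Rational(3, 2)), -20470) = Mul(Pow(Add(2, Mul(6, -3), Mul(-2, -3)), Rational(3, 2)), -20470) = Mul(Pow(Add(2, -18, 6), Rational(3, 2)), -20470) = Mul(Pow(-10, Rational(3, 2)), -20470) = Mul(Mul(-10, I, Pow(10, Rational(1, 2))), -20470) = Mul(204700, I, Pow(10, Rational(1, 2)))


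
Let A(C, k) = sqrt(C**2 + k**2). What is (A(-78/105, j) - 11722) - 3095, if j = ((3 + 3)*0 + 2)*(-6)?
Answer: -14817 + 2*sqrt(44269)/35 ≈ -14805.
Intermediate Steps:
j = -12 (j = (6*0 + 2)*(-6) = (0 + 2)*(-6) = 2*(-6) = -12)
(A(-78/105, j) - 11722) - 3095 = (sqrt((-78/105)**2 + (-12)**2) - 11722) - 3095 = (sqrt((-78*1/105)**2 + 144) - 11722) - 3095 = (sqrt((-26/35)**2 + 144) - 11722) - 3095 = (sqrt(676/1225 + 144) - 11722) - 3095 = (sqrt(177076/1225) - 11722) - 3095 = (2*sqrt(44269)/35 - 11722) - 3095 = (-11722 + 2*sqrt(44269)/35) - 3095 = -14817 + 2*sqrt(44269)/35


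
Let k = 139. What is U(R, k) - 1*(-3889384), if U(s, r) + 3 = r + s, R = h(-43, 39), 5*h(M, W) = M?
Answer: 19447557/5 ≈ 3.8895e+6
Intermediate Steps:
h(M, W) = M/5
R = -43/5 (R = (1/5)*(-43) = -43/5 ≈ -8.6000)
U(s, r) = -3 + r + s (U(s, r) = -3 + (r + s) = -3 + r + s)
U(R, k) - 1*(-3889384) = (-3 + 139 - 43/5) - 1*(-3889384) = 637/5 + 3889384 = 19447557/5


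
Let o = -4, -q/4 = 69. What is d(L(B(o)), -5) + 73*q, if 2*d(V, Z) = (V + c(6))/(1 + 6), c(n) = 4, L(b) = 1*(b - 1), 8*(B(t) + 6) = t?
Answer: -80593/4 ≈ -20148.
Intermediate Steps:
q = -276 (q = -4*69 = -276)
B(t) = -6 + t/8
L(b) = -1 + b (L(b) = 1*(-1 + b) = -1 + b)
d(V, Z) = 2/7 + V/14 (d(V, Z) = ((V + 4)/(1 + 6))/2 = ((4 + V)/7)/2 = ((4 + V)*(⅐))/2 = (4/7 + V/7)/2 = 2/7 + V/14)
d(L(B(o)), -5) + 73*q = (2/7 + (-1 + (-6 + (⅛)*(-4)))/14) + 73*(-276) = (2/7 + (-1 + (-6 - ½))/14) - 20148 = (2/7 + (-1 - 13/2)/14) - 20148 = (2/7 + (1/14)*(-15/2)) - 20148 = (2/7 - 15/28) - 20148 = -¼ - 20148 = -80593/4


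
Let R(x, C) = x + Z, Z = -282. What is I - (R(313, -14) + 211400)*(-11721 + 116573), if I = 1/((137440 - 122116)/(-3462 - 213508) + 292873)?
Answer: -704359387542468186031/31772319743 ≈ -2.2169e+10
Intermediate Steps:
R(x, C) = -282 + x (R(x, C) = x - 282 = -282 + x)
I = 108485/31772319743 (I = 1/(15324/(-216970) + 292873) = 1/(15324*(-1/216970) + 292873) = 1/(-7662/108485 + 292873) = 1/(31772319743/108485) = 108485/31772319743 ≈ 3.4145e-6)
I - (R(313, -14) + 211400)*(-11721 + 116573) = 108485/31772319743 - ((-282 + 313) + 211400)*(-11721 + 116573) = 108485/31772319743 - (31 + 211400)*104852 = 108485/31772319743 - 211431*104852 = 108485/31772319743 - 1*22168963212 = 108485/31772319743 - 22168963212 = -704359387542468186031/31772319743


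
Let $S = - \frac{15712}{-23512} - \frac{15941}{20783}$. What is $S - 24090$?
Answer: $- \frac{1471453032117}{61081237} \approx -24090.0$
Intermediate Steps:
$S = - \frac{6032787}{61081237}$ ($S = \left(-15712\right) \left(- \frac{1}{23512}\right) - \frac{15941}{20783} = \frac{1964}{2939} - \frac{15941}{20783} = - \frac{6032787}{61081237} \approx -0.098767$)
$S - 24090 = - \frac{6032787}{61081237} - 24090 = - \frac{1471453032117}{61081237}$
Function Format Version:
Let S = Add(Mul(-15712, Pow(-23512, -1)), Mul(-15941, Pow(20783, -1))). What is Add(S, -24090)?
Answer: Rational(-1471453032117, 61081237) ≈ -24090.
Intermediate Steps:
S = Rational(-6032787, 61081237) (S = Add(Mul(-15712, Rational(-1, 23512)), Mul(-15941, Rational(1, 20783))) = Add(Rational(1964, 2939), Rational(-15941, 20783)) = Rational(-6032787, 61081237) ≈ -0.098767)
Add(S, -24090) = Add(Rational(-6032787, 61081237), -24090) = Rational(-1471453032117, 61081237)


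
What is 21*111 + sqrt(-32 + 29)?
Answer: 2331 + I*sqrt(3) ≈ 2331.0 + 1.732*I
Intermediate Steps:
21*111 + sqrt(-32 + 29) = 2331 + sqrt(-3) = 2331 + I*sqrt(3)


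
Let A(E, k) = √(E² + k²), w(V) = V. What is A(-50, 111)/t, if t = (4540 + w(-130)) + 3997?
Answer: √14821/8407 ≈ 0.014481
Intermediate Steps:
t = 8407 (t = (4540 - 130) + 3997 = 4410 + 3997 = 8407)
A(-50, 111)/t = √((-50)² + 111²)/8407 = √(2500 + 12321)*(1/8407) = √14821*(1/8407) = √14821/8407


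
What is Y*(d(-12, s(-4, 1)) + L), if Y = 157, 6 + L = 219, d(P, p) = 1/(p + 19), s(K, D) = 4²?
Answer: 1170592/35 ≈ 33446.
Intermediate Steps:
s(K, D) = 16
d(P, p) = 1/(19 + p)
L = 213 (L = -6 + 219 = 213)
Y*(d(-12, s(-4, 1)) + L) = 157*(1/(19 + 16) + 213) = 157*(1/35 + 213) = 157*(7456/35) = 1170592/35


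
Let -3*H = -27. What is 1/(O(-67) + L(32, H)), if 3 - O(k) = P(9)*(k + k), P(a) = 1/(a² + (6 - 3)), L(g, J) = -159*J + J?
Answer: -42/59531 ≈ -0.00070552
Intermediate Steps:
H = 9 (H = -⅓*(-27) = 9)
L(g, J) = -158*J
P(a) = 1/(3 + a²) (P(a) = 1/(a² + 3) = 1/(3 + a²))
O(k) = 3 - k/42 (O(k) = 3 - (k + k)/(3 + 9²) = 3 - 2*k/(3 + 81) = 3 - 2*k/84 = 3 - k/42)
1/(O(-67) + L(32, H)) = 1/((3 - 1/42*(-67)) - 158*9) = 1/((3 + 67/42) - 1422) = 1/(193/42 - 1422) = 1/(-59531/42) = -42/59531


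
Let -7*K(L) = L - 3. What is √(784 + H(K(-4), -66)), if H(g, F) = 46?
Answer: √830 ≈ 28.810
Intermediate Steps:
K(L) = 3/7 - L/7 (K(L) = -(L - 3)/7 = -(-3 + L)/7 = 3/7 - L/7)
√(784 + H(K(-4), -66)) = √(784 + 46) = √830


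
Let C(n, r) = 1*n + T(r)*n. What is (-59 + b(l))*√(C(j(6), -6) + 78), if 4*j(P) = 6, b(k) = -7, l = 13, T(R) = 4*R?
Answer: -33*√174 ≈ -435.30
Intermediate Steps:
j(P) = 3/2 (j(P) = (¼)*6 = 3/2)
C(n, r) = n + 4*n*r (C(n, r) = 1*n + (4*r)*n = n + 4*n*r)
(-59 + b(l))*√(C(j(6), -6) + 78) = (-59 - 7)*√(3*(1 + 4*(-6))/2 + 78) = -66*√(3*(1 - 24)/2 + 78) = -66*√((3/2)*(-23) + 78) = -66*√(-69/2 + 78) = -33*√174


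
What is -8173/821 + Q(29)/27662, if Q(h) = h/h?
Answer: -226080705/22710502 ≈ -9.9549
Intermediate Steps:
Q(h) = 1
-8173/821 + Q(29)/27662 = -8173/821 + 1/27662 = -226080705/22710502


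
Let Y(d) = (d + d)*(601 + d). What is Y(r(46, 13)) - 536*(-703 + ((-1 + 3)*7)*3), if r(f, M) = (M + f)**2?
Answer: 28773180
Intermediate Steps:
Y(d) = 2*d*(601 + d) (Y(d) = (2*d)*(601 + d) = 2*d*(601 + d))
Y(r(46, 13)) - 536*(-703 + ((-1 + 3)*7)*3) = 2*(13 + 46)**2*(601 + (13 + 46)**2) - 536*(-703 + ((-1 + 3)*7)*3) = 2*59**2*(601 + 59**2) - 536*(-703 + (2*7)*3) = 2*3481*(601 + 3481) - 536*(-703 + 14*3) = 2*3481*4082 - 536*(-703 + 42) = 28418884 - 536*(-661) = 28418884 - 1*(-354296) = 28418884 + 354296 = 28773180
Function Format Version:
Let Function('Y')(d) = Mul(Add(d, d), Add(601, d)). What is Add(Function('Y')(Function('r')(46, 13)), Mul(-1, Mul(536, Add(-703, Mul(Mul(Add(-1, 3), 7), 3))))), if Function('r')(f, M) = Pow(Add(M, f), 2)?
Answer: 28773180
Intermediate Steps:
Function('Y')(d) = Mul(2, d, Add(601, d)) (Function('Y')(d) = Mul(Mul(2, d), Add(601, d)) = Mul(2, d, Add(601, d)))
Add(Function('Y')(Function('r')(46, 13)), Mul(-1, Mul(536, Add(-703, Mul(Mul(Add(-1, 3), 7), 3))))) = Add(Mul(2, Pow(Add(13, 46), 2), Add(601, Pow(Add(13, 46), 2))), Mul(-1, Mul(536, Add(-703, Mul(Mul(Add(-1, 3), 7), 3))))) = Add(Mul(2, Pow(59, 2), Add(601, Pow(59, 2))), Mul(-1, Mul(536, Add(-703, Mul(Mul(2, 7), 3))))) = Add(Mul(2, 3481, Add(601, 3481)), Mul(-1, Mul(536, Add(-703, Mul(14, 3))))) = Add(Mul(2, 3481, 4082), Mul(-1, Mul(536, Add(-703, 42)))) = Add(28418884, Mul(-1, Mul(536, -661))) = Add(28418884, Mul(-1, -354296)) = Add(28418884, 354296) = 28773180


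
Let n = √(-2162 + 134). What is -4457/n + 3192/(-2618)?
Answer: -228/187 + 4457*I*√3/78 ≈ -1.2193 + 98.971*I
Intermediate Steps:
n = 26*I*√3 (n = √(-2028) = 26*I*√3 ≈ 45.033*I)
-4457/n + 3192/(-2618) = -4457*(-I*√3/78) + 3192/(-2618) = -(-4457)*I*√3/78 + 3192*(-1/2618) = 4457*I*√3/78 - 228/187 = -228/187 + 4457*I*√3/78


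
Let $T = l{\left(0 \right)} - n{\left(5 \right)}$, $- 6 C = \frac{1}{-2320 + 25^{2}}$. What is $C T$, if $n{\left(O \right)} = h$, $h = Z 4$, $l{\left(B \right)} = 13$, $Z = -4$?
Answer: $\frac{29}{10170} \approx 0.0028515$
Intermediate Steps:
$C = \frac{1}{10170}$ ($C = - \frac{1}{6 \left(-2320 + 25^{2}\right)} = - \frac{1}{6 \left(-2320 + 625\right)} = - \frac{1}{6 \left(-1695\right)} = \left(- \frac{1}{6}\right) \left(- \frac{1}{1695}\right) = \frac{1}{10170} \approx 9.8328 \cdot 10^{-5}$)
$h = -16$ ($h = \left(-4\right) 4 = -16$)
$n{\left(O \right)} = -16$
$T = 29$ ($T = 13 - -16 = 13 + 16 = 29$)
$C T = \frac{1}{10170} \cdot 29 = \frac{29}{10170}$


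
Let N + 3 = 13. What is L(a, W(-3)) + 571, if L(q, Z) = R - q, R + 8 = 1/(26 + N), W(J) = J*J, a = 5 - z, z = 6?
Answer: 20305/36 ≈ 564.03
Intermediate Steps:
N = 10 (N = -3 + 13 = 10)
a = -1 (a = 5 - 1*6 = 5 - 6 = -1)
W(J) = J²
R = -287/36 (R = -8 + 1/(26 + 10) = -8 + 1/36 = -287/36 ≈ -7.9722)
L(q, Z) = -287/36 - q
L(a, W(-3)) + 571 = (-287/36 - 1*(-1)) + 571 = (-287/36 + 1) + 571 = -251/36 + 571 = 20305/36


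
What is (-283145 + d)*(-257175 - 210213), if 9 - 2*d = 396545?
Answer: 225006659244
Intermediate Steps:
d = -198268 (d = 9/2 - ½*396545 = 9/2 - 396545/2 = -198268)
(-283145 + d)*(-257175 - 210213) = (-283145 - 198268)*(-257175 - 210213) = -481413*(-467388) = 225006659244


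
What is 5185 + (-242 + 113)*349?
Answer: -39836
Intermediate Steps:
5185 + (-242 + 113)*349 = 5185 - 129*349 = 5185 - 45021 = -39836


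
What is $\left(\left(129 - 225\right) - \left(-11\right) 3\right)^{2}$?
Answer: $3969$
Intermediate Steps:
$\left(\left(129 - 225\right) - \left(-11\right) 3\right)^{2} = \left(-96 - -33\right)^{2} = \left(-96 + 33\right)^{2} = \left(-63\right)^{2} = 3969$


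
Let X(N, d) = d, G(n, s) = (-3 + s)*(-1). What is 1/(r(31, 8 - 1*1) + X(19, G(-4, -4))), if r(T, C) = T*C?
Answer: 1/224 ≈ 0.0044643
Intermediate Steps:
r(T, C) = C*T
G(n, s) = 3 - s
1/(r(31, 8 - 1*1) + X(19, G(-4, -4))) = 1/((8 - 1*1)*31 + (3 - 1*(-4))) = 1/((8 - 1)*31 + (3 + 4)) = 1/(7*31 + 7) = 1/(217 + 7) = 1/224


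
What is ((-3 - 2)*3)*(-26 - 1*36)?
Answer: 930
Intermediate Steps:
((-3 - 2)*3)*(-26 - 1*36) = (-5*3)*(-26 - 36) = -15*(-62) = 930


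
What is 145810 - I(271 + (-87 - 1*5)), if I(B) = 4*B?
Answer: 145094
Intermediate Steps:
145810 - I(271 + (-87 - 1*5)) = 145810 - 4*(271 + (-87 - 1*5)) = 145810 - 4*(271 + (-87 - 5)) = 145810 - 4*(271 - 92) = 145810 - 4*179 = 145810 - 1*716 = 145810 - 716 = 145094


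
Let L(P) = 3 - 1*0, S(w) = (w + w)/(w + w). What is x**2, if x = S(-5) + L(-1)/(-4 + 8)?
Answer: 49/16 ≈ 3.0625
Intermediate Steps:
S(w) = 1 (S(w) = (2*w)/((2*w)) = (2*w)*(1/(2*w)) = 1)
L(P) = 3 (L(P) = 3 + 0 = 3)
x = 7/4 (x = 1 + 3/(-4 + 8) = 1 + 3/4 = 7/4 ≈ 1.7500)
x**2 = (7/4)**2 = 49/16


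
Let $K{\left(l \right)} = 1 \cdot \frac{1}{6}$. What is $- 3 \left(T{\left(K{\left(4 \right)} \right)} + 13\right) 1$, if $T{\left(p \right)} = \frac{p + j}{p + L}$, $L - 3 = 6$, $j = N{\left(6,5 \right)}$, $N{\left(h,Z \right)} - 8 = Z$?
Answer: $- \frac{2382}{55} \approx -43.309$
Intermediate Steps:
$N{\left(h,Z \right)} = 8 + Z$
$K{\left(l \right)} = \frac{1}{6}$ ($K{\left(l \right)} = 1 \cdot \frac{1}{6} = \frac{1}{6}$)
$j = 13$ ($j = 8 + 5 = 13$)
$L = 9$ ($L = 3 + 6 = 9$)
$T{\left(p \right)} = \frac{13 + p}{9 + p}$ ($T{\left(p \right)} = \frac{p + 13}{p + 9} = \frac{13 + p}{9 + p}$)
$- 3 \left(T{\left(K{\left(4 \right)} \right)} + 13\right) 1 = - 3 \left(\frac{13 + \frac{1}{6}}{9 + \frac{1}{6}} + 13\right) 1 = - 3 \left(\frac{1}{\frac{55}{6}} \cdot \frac{79}{6} + 13\right) 1 = - 3 \left(\frac{6}{55} \cdot \frac{79}{6} + 13\right) 1 = - 3 \left(\frac{79}{55} + 13\right) 1 = - 3 \cdot \frac{794}{55} \cdot 1 = \left(-3\right) \frac{794}{55} = - \frac{2382}{55}$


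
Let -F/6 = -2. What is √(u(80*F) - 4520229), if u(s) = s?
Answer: 3*I*√502141 ≈ 2125.9*I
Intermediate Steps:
F = 12 (F = -6*(-2) = 12)
√(u(80*F) - 4520229) = √(80*12 - 4520229) = √(960 - 4520229) = √(-4519269) = 3*I*√502141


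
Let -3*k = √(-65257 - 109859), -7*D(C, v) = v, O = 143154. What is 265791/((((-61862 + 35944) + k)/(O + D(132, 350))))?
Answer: -184839507174816/125955409 + 4754469408*I*√43779/125955409 ≈ -1.4675e+6 + 7898.0*I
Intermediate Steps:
D(C, v) = -v/7
k = -2*I*√43779/3 (k = -√(-65257 - 109859)/3 = -2*I*√43779/3 ≈ -139.49*I)
265791/((((-61862 + 35944) + k)/(O + D(132, 350)))) = 265791/((((-61862 + 35944) - 2*I*√43779/3)/(143154 - ⅐*350))) = 265791/(((-25918 - 2*I*√43779/3)/(143154 - 50))) = 265791/(((-25918 - 2*I*√43779/3)/143104)) = 265791/(((-25918 - 2*I*√43779/3)*(1/143104))) = 265791/(-12959/71552 - I*√43779/214656)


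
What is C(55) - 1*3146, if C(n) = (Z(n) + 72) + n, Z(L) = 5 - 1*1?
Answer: -3015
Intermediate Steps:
Z(L) = 4 (Z(L) = 5 - 1 = 4)
C(n) = 76 + n (C(n) = (4 + 72) + n = 76 + n)
C(55) - 1*3146 = (76 + 55) - 1*3146 = 131 - 3146 = -3015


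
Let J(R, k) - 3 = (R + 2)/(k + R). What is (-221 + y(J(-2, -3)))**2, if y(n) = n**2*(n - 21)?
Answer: 146689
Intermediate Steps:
J(R, k) = 3 + (2 + R)/(R + k) (J(R, k) = 3 + (R + 2)/(k + R) = 3 + (2 + R)/(R + k))
y(n) = n**2*(-21 + n)
(-221 + y(J(-2, -3)))**2 = (-221 + ((2 + 3*(-3) + 4*(-2))/(-2 - 3))**2*(-21 + (2 + 3*(-3) + 4*(-2))/(-2 - 3)))**2 = (-221 + ((2 - 9 - 8)/(-5))**2*(-21 + (2 - 9 - 8)/(-5)))**2 = (-221 + (-1/5*(-15))**2*(-21 - 1/5*(-15)))**2 = (-221 + 3**2*(-21 + 3))**2 = (-221 + 9*(-18))**2 = (-221 - 162)**2 = (-383)**2 = 146689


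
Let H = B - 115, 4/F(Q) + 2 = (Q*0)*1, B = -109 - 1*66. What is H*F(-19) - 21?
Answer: 559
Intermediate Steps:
B = -175 (B = -109 - 66 = -175)
F(Q) = -2 (F(Q) = 4/(-2 + (Q*0)*1) = 4/(-2 + 0*1) = 4/(-2 + 0) = 4/(-2) = 4*(-½) = -2)
H = -290 (H = -175 - 115 = -290)
H*F(-19) - 21 = -290*(-2) - 21 = 580 - 21 = 559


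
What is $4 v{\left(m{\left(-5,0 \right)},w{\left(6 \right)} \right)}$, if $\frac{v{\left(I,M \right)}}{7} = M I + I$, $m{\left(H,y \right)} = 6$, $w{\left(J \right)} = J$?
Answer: $1176$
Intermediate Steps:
$v{\left(I,M \right)} = 7 I + 7 I M$ ($v{\left(I,M \right)} = 7 \left(M I + I\right) = 7 \left(I M + I\right) = 7 \left(I + I M\right) = 7 I + 7 I M$)
$4 v{\left(m{\left(-5,0 \right)},w{\left(6 \right)} \right)} = 4 \cdot 7 \cdot 6 \left(1 + 6\right) = 4 \cdot 7 \cdot 6 \cdot 7 = 4 \cdot 294 = 1176$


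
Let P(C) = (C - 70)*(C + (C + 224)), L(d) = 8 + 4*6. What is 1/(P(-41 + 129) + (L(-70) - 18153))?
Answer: -1/10921 ≈ -9.1567e-5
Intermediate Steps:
L(d) = 32 (L(d) = 8 + 24 = 32)
P(C) = (-70 + C)*(224 + 2*C) (P(C) = (-70 + C)*(C + (224 + C)) = (-70 + C)*(224 + 2*C))
1/(P(-41 + 129) + (L(-70) - 18153)) = 1/((-15680 + 2*(-41 + 129)**2 + 84*(-41 + 129)) + (32 - 18153)) = 1/((-15680 + 2*88**2 + 84*88) - 18121) = 1/((-15680 + 2*7744 + 7392) - 18121) = 1/((-15680 + 15488 + 7392) - 18121) = 1/(7200 - 18121) = 1/(-10921) = -1/10921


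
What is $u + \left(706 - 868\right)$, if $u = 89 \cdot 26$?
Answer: $2152$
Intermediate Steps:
$u = 2314$
$u + \left(706 - 868\right) = 2314 + \left(706 - 868\right) = 2314 - 162 = 2152$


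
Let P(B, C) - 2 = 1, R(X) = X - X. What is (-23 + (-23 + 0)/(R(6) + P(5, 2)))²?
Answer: 8464/9 ≈ 940.44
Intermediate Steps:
R(X) = 0
P(B, C) = 3 (P(B, C) = 2 + 1 = 3)
(-23 + (-23 + 0)/(R(6) + P(5, 2)))² = (-23 + (-23 + 0)/(0 + 3))² = (-23 - 23/3)² = (-92/3)² = 8464/9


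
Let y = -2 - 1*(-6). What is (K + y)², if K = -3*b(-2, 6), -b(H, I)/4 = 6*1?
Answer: 5776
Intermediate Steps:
b(H, I) = -24
y = 4 (y = -2 + 6 = 4)
K = 72 (K = -3*(-24) = 72)
(K + y)² = (72 + 4)² = 76² = 5776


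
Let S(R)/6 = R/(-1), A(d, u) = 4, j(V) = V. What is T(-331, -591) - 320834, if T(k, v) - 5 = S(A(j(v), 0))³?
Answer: -334653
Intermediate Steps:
S(R) = -6*R (S(R) = 6*(R/(-1)) = 6*(R*(-1)) = 6*(-R) = -6*R)
T(k, v) = -13819 (T(k, v) = 5 + (-6*4)³ = 5 + (-24)³ = 5 - 13824 = -13819)
T(-331, -591) - 320834 = -13819 - 320834 = -334653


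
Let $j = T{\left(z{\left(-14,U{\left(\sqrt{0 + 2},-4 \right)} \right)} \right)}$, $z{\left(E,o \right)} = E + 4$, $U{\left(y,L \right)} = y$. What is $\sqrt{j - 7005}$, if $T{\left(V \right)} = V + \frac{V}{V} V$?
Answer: $5 i \sqrt{281} \approx 83.815 i$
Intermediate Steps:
$z{\left(E,o \right)} = 4 + E$
$T{\left(V \right)} = 2 V$ ($T{\left(V \right)} = V + 1 V = V + V = 2 V$)
$j = -20$ ($j = 2 \left(4 - 14\right) = 2 \left(-10\right) = -20$)
$\sqrt{j - 7005} = \sqrt{-20 - 7005} = \sqrt{-7025} = 5 i \sqrt{281}$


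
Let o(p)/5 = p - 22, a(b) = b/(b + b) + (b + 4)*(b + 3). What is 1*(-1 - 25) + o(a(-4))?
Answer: -267/2 ≈ -133.50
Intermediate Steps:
a(b) = ½ + (3 + b)*(4 + b) (a(b) = b/((2*b)) + (4 + b)*(3 + b) = (1/(2*b))*b + (3 + b)*(4 + b) = ½ + (3 + b)*(4 + b))
o(p) = -110 + 5*p (o(p) = 5*(p - 22) = 5*(-22 + p) = -110 + 5*p)
1*(-1 - 25) + o(a(-4)) = 1*(-1 - 25) + (-110 + 5*(25/2 + (-4)² + 7*(-4))) = 1*(-26) + (-110 + 5*(25/2 + 16 - 28)) = -26 + (-110 + 5*(½)) = -26 + (-110 + 5/2) = -26 - 215/2 = -267/2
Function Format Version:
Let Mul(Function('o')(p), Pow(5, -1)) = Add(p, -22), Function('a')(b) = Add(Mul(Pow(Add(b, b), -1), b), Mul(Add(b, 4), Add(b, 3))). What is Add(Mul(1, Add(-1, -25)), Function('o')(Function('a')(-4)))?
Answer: Rational(-267, 2) ≈ -133.50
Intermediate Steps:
Function('a')(b) = Add(Rational(1, 2), Mul(Add(3, b), Add(4, b))) (Function('a')(b) = Add(Mul(Pow(Mul(2, b), -1), b), Mul(Add(4, b), Add(3, b))) = Add(Mul(Mul(Rational(1, 2), Pow(b, -1)), b), Mul(Add(3, b), Add(4, b))) = Add(Rational(1, 2), Mul(Add(3, b), Add(4, b))))
Function('o')(p) = Add(-110, Mul(5, p)) (Function('o')(p) = Mul(5, Add(p, -22)) = Mul(5, Add(-22, p)) = Add(-110, Mul(5, p)))
Add(Mul(1, Add(-1, -25)), Function('o')(Function('a')(-4))) = Add(Mul(1, Add(-1, -25)), Add(-110, Mul(5, Add(Rational(25, 2), Pow(-4, 2), Mul(7, -4))))) = Add(Mul(1, -26), Add(-110, Mul(5, Add(Rational(25, 2), 16, -28)))) = Add(-26, Add(-110, Mul(5, Rational(1, 2)))) = Add(-26, Add(-110, Rational(5, 2))) = Add(-26, Rational(-215, 2)) = Rational(-267, 2)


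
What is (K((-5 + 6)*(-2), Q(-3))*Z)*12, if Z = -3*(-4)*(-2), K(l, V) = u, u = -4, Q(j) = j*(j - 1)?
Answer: 1152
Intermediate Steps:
Q(j) = j*(-1 + j)
K(l, V) = -4
Z = -24 (Z = 12*(-2) = -24)
(K((-5 + 6)*(-2), Q(-3))*Z)*12 = -4*(-24)*12 = 96*12 = 1152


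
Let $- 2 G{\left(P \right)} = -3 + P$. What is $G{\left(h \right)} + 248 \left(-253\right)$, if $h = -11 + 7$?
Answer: $- \frac{125481}{2} \approx -62741.0$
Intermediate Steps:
$h = -4$
$G{\left(P \right)} = \frac{3}{2} - \frac{P}{2}$ ($G{\left(P \right)} = - \frac{-3 + P}{2} = \frac{3}{2} - \frac{P}{2}$)
$G{\left(h \right)} + 248 \left(-253\right) = \left(\frac{3}{2} - -2\right) + 248 \left(-253\right) = \left(\frac{3}{2} + 2\right) - 62744 = \frac{7}{2} - 62744 = - \frac{125481}{2}$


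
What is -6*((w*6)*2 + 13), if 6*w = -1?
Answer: -66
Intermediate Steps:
w = -⅙ (w = (⅙)*(-1) = -⅙ ≈ -0.16667)
-6*((w*6)*2 + 13) = -6*(-⅙*6*2 + 13) = -6*(-1*2 + 13) = -6*(-2 + 13) = -6*11 = -66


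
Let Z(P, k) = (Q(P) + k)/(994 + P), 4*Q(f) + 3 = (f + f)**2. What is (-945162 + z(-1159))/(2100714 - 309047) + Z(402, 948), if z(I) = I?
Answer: 1159666585271/10004668528 ≈ 115.91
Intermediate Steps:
Q(f) = -3/4 + f**2 (Q(f) = -3/4 + (f + f)**2/4 = -3/4 + (2*f)**2/4 = -3/4 + (4*f**2)/4 = -3/4 + f**2)
Z(P, k) = (-3/4 + k + P**2)/(994 + P) (Z(P, k) = ((-3/4 + P**2) + k)/(994 + P) = (-3/4 + k + P**2)/(994 + P))
(-945162 + z(-1159))/(2100714 - 309047) + Z(402, 948) = (-945162 - 1159)/(2100714 - 309047) + (-3/4 + 948 + 402**2)/(994 + 402) = -946321/1791667 + (-3/4 + 948 + 161604)/1396 = -946321*1/1791667 + (1/1396)*(650205/4) = -946321/1791667 + 650205/5584 = 1159666585271/10004668528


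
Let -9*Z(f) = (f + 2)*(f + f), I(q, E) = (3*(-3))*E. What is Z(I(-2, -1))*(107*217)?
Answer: -510818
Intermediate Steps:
I(q, E) = -9*E
Z(f) = -2*f*(2 + f)/9 (Z(f) = -(f + 2)*(f + f)/9 = -(2 + f)*2*f/9 = -2*f*(2 + f)/9)
Z(I(-2, -1))*(107*217) = (-2*(-9*(-1))*(2 - 9*(-1))/9)*(107*217) = -2/9*9*(2 + 9)*23219 = -2/9*9*11*23219 = -22*23219 = -510818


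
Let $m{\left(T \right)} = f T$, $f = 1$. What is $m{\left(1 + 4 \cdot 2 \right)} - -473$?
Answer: $482$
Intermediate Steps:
$m{\left(T \right)} = T$ ($m{\left(T \right)} = 1 T = T$)
$m{\left(1 + 4 \cdot 2 \right)} - -473 = \left(1 + 4 \cdot 2\right) - -473 = \left(1 + 8\right) + 473 = 9 + 473 = 482$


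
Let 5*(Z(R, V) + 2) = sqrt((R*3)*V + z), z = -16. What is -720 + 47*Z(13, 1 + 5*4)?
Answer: -814 + 47*sqrt(803)/5 ≈ -547.63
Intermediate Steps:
Z(R, V) = -2 + sqrt(-16 + 3*R*V)/5 (Z(R, V) = -2 + sqrt((R*3)*V - 16)/5 = -2 + sqrt((3*R)*V - 16)/5 = -2 + sqrt(3*R*V - 16)/5 = -2 + sqrt(-16 + 3*R*V)/5)
-720 + 47*Z(13, 1 + 5*4) = -720 + 47*(-2 + sqrt(-16 + 3*13*(1 + 5*4))/5) = -720 + 47*(-2 + sqrt(-16 + 3*13*(1 + 20))/5) = -720 + 47*(-2 + sqrt(-16 + 3*13*21)/5) = -720 + 47*(-2 + sqrt(-16 + 819)/5) = -720 + 47*(-2 + sqrt(803)/5) = -720 + (-94 + 47*sqrt(803)/5) = -814 + 47*sqrt(803)/5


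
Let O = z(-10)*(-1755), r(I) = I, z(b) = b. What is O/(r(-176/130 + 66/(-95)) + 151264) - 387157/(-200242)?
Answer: 1095204535351/534384423706 ≈ 2.0495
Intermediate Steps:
O = 17550 (O = -10*(-1755) = 17550)
O/(r(-176/130 + 66/(-95)) + 151264) - 387157/(-200242) = 17550/((-176/130 + 66/(-95)) + 151264) - 387157/(-200242) = 17550/((-176*1/130 + 66*(-1/95)) + 151264) - 387157*(-1/200242) = 17550/((-88/65 - 66/95) + 151264) + 387157/200242 = 17550/(-506/247 + 151264) + 387157/200242 = 17550/(37361702/247) + 387157/200242 = 17550*(247/37361702) + 387157/200242 = 2167425/18680851 + 387157/200242 = 1095204535351/534384423706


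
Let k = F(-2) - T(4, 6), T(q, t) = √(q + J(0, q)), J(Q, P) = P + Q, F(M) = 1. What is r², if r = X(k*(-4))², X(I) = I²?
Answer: 1516306432 - 1066401792*√2 ≈ 8.1866e+6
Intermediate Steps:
T(q, t) = √2*√q (T(q, t) = √(q + (q + 0)) = √(q + q) = √(2*q) = √2*√q)
k = 1 - 2*√2 (k = 1 - √2*√4 = 1 - √2*2 = 1 - 2*√2 ≈ -1.8284)
r = (-4 + 8*√2)⁴ (r = (((1 - 2*√2)*(-4))²)² = ((-4 + 8*√2)²)² = (-4 + 8*√2)⁴ ≈ 2861.2)
r² = (28928 - 18432*√2)²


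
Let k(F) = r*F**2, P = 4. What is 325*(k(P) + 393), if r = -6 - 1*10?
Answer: 44525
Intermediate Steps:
r = -16 (r = -6 - 10 = -16)
k(F) = -16*F**2
325*(k(P) + 393) = 325*(-16*4**2 + 393) = 325*(-16*16 + 393) = 325*(-256 + 393) = 325*137 = 44525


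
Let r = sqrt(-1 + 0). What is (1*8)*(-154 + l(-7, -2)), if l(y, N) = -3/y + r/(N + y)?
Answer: -8600/7 - 8*I/9 ≈ -1228.6 - 0.88889*I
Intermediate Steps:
r = I (r = sqrt(-1) = I ≈ 1.0*I)
l(y, N) = -3/y + I/(N + y)
(1*8)*(-154 + l(-7, -2)) = (1*8)*(-154 + (-3*(-2) - 7*(-3 + I))/((-7)*(-2 - 7))) = 8*(-154 - 1/7*(6 + (21 - 7*I))/(-9)) = 8*(-154 - 1/7*(-1/9)*(27 - 7*I)) = 8*(-154 + (3/7 - I/9)) = 8*(-1075/7 - I/9) = -8600/7 - 8*I/9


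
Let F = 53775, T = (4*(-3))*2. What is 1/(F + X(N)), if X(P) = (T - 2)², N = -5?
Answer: 1/54451 ≈ 1.8365e-5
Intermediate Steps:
T = -24 (T = -12*2 = -24)
X(P) = 676 (X(P) = (-24 - 2)² = (-26)² = 676)
1/(F + X(N)) = 1/(53775 + 676) = 1/54451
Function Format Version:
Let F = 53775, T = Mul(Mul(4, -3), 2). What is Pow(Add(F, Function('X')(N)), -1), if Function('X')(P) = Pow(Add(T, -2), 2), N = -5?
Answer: Rational(1, 54451) ≈ 1.8365e-5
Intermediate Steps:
T = -24 (T = Mul(-12, 2) = -24)
Function('X')(P) = 676 (Function('X')(P) = Pow(Add(-24, -2), 2) = Pow(-26, 2) = 676)
Pow(Add(F, Function('X')(N)), -1) = Pow(Add(53775, 676), -1) = Pow(54451, -1) = Rational(1, 54451)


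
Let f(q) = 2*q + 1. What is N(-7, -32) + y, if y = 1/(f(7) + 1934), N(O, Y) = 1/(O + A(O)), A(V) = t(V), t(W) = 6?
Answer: -1948/1949 ≈ -0.99949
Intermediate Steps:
f(q) = 1 + 2*q
A(V) = 6
N(O, Y) = 1/(6 + O) (N(O, Y) = 1/(O + 6) = 1/(6 + O))
y = 1/1949 (y = 1/((1 + 2*7) + 1934) = 1/((1 + 14) + 1934) = 1/(15 + 1934) = 1/1949 ≈ 0.00051308)
N(-7, -32) + y = 1/(6 - 7) + 1/1949 = 1/(-1) + 1/1949 = -1 + 1/1949 = -1948/1949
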